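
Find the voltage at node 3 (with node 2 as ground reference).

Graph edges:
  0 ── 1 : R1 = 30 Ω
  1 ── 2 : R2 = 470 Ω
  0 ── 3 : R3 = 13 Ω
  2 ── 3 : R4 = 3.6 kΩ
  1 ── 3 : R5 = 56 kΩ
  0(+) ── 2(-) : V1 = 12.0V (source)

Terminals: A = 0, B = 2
Nodal analysis, taking node 2 as the 0 V reference.
Source V1 fixes V_0 = 12 V.
KCL at each unknown node (sum of currents leaving = 0; resistances in Ω):
  Node 1: (V_1 - 12)/30 + (V_1 - 0)/470 + (V_1 - V_3)/56000 = 0
  Node 3: (V_3 - 12)/13 + (V_3 - 0)/3600 + (V_3 - V_1)/56000 = 0
Collecting terms (coefficients in siemens):
  0.03548·V_1 - 0.00001786·V_3 = 0.4
  0.07722·V_3 - 0.00001786·V_1 = 0.9231
Determinant D = (0.03548)(0.07722) - (-0.00001786)(-0.00001786) = 0.00274
V_1 = [(0.4)(0.07722) - (-0.00001786)(0.9231)]/D = 11.28 V
V_3 = [(0.03548)(0.9231) - (0.4)(-0.00001786)]/D = 11.96 V
The requested potential is V_3 = 11.96 V.

Final answer: V_3 = 11.96 V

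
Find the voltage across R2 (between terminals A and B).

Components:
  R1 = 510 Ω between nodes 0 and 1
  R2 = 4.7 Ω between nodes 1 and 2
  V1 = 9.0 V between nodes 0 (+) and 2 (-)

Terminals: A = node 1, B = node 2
R1 and R2 are in series across V1 (node 0 → node 1 → node 2), and the output A–B is taken across R2, so this is a voltage divider.
Series current: I = V1/(R1 + R2) = 9/(510 + 4.7) = 9/514.7 = 0.01749 A
V_R2 = I × R2 = V1 × R2/(R1 + R2) = 9 × 4.7/514.7 = 0.08218 V

Final answer: 0.08218 V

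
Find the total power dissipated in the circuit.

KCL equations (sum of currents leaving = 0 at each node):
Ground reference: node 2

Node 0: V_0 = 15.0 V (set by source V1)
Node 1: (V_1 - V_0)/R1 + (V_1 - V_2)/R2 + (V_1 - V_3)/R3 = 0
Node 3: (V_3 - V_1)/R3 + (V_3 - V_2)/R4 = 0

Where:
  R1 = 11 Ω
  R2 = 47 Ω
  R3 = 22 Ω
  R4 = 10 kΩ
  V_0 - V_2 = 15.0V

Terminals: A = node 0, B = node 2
Nodal analysis, taking node 2 as the 0 V reference.
Source V1 fixes V_0 = 15 V.
KCL at each unknown node (sum of currents leaving = 0; resistances in Ω):
  Node 1: (V_1 - 15)/11 + (V_1 - 0)/47 + (V_1 - V_3)/22 = 0
  Node 3: (V_3 - V_1)/22 + (V_3 - 0)/10000 = 0
Collecting terms (coefficients in siemens):
  0.1576·V_1 - 0.04545·V_3 = 1.364
  0.04555·V_3 - 0.04545·V_1 = 0
Determinant D = (0.1576)(0.04555) - (-0.04545)(-0.04545) = 0.005115
V_1 = [(1.364)(0.04555) - (-0.04545)(0)]/D = 12.14 V
V_3 = [(0.1576)(0) - (1.364)(-0.04545)]/D = 12.12 V
Power in each resistor, P = (ΔV)²/R:
  P_R1 = (15 - 12.14)²/11 = 0.7413 W
  P_R2 = (12.14 - 0)²/47 = 3.138 W
  P_R3 = (12.14 - 12.12)²/22 = 0.0000323 W
  P_R4 = (0 - 12.12)²/10000 = 0.01468 W
P_total = P_R1 + P_R2 + P_R3 + P_R4 = 3.894 W

Final answer: 3.894 W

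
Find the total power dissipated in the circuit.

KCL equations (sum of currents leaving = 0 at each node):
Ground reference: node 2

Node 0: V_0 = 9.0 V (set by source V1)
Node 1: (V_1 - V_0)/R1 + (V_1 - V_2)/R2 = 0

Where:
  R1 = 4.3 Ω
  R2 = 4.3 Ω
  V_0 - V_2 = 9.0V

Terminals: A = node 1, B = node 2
Nodal analysis, taking node 2 as the 0 V reference.
Source V1 fixes V_0 = 9 V.
KCL at each unknown node (sum of currents leaving = 0; resistances in Ω):
  Node 1: (V_1 - 9)/4.3 + (V_1 - 0)/4.3 = 0
Collecting terms: 0.4651 × V_1 = 2.093  =>  V_1 = 4.5 V
Power in each resistor, P = (ΔV)²/R:
  P_R1 = (9 - 4.5)²/4.3 = 4.709 W
  P_R2 = (4.5 - 0)²/4.3 = 4.709 W
P_total = P_R1 + P_R2 = 9.419 W

Final answer: 9.419 W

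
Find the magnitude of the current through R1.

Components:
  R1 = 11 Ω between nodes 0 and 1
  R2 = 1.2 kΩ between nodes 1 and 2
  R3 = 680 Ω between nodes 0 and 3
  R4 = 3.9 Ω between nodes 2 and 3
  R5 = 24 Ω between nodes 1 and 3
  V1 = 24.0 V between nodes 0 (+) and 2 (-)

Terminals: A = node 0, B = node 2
Nodal analysis, taking node 2 as the 0 V reference.
Source V1 fixes V_0 = 24 V.
KCL at each unknown node (sum of currents leaving = 0; resistances in Ω):
  Node 1: (V_1 - 24)/11 + (V_1 - 0)/1200 + (V_1 - V_3)/24 = 0
  Node 3: (V_3 - 24)/680 + (V_3 - 0)/3.9 + (V_3 - V_1)/24 = 0
Collecting terms (coefficients in siemens):
  0.1334·V_1 - 0.04167·V_3 = 2.182
  0.2995·V_3 - 0.04167·V_1 = 0.03529
Determinant D = (0.1334)(0.2995) - (-0.04167)(-0.04167) = 0.03823
V_1 = [(2.182)(0.2995) - (-0.04167)(0.03529)]/D = 17.14 V
V_3 = [(0.1334)(0.03529) - (2.182)(-0.04167)]/D = 2.501 V
I_R1 = (V_0 - V_1)/R1 = (24 - 17.14)/11 = 0.624 A
|I_R1| = 0.624 A

Final answer: |I_R1| = 0.624 A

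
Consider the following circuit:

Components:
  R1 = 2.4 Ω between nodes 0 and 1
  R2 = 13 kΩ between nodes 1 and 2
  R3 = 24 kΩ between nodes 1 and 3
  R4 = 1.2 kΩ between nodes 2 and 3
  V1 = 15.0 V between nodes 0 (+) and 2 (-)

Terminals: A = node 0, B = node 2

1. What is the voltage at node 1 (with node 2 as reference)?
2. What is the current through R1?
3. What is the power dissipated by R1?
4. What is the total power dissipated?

Nodal analysis, taking node 2 as the 0 V reference.
Source V1 fixes V_0 = 15 V.
KCL at each unknown node (sum of currents leaving = 0; resistances in Ω):
  Node 1: (V_1 - 15)/2.4 + (V_1 - 0)/13000 + (V_1 - V_3)/24000 = 0
  Node 3: (V_3 - V_1)/24000 + (V_3 - 0)/1200 = 0
Collecting terms (coefficients in siemens):
  0.4168·V_1 - 0.00004167·V_3 = 6.25
  0.000875·V_3 - 0.00004167·V_1 = 0
Determinant D = (0.4168)(0.000875) - (-0.00004167)(-0.00004167) = 0.0003647
V_1 = [(6.25)(0.000875) - (-0.00004167)(0)]/D = 15 V
V_3 = [(0.4168)(0) - (6.25)(-0.00004167)]/D = 0.7141 V
Part 1:
  Read off the nodal solution: V_1 = 15 V
Part 2:
  I_R1 = (V_0 - V_1)/R1 = (15 - 15)/2.4 = 0.001749 A
  Magnitude: I_R1 = 0.001749 A
Part 3:
  I_R1 = (V_0 - V_1)/R1 = (15 - 15)/2.4 = 0.001749 A
  P_R1 = I_R1² × R1 = (0.001749)² × 2.4 = 0.000007338 W
Part 4:
  Power in each resistor, P = (ΔV)²/R:
    P_R1 = (15 - 15)²/2.4 = 0.000007338 W
    P_R2 = (15 - 0)²/13000 = 0.0173 W
    P_R3 = (15 - 0.7141)²/24000 = 0.008499 W
    P_R4 = (0 - 0.7141)²/1200 = 0.0004249 W
  P_total = P_R1 + P_R2 + P_R3 + P_R4 = 0.02623 W

Final answers:
1. V_1 = 15 V
2. I_R1 = 0.001749 A
3. P_R1 = 7.338e-06 W
4. P_total = 0.02623 W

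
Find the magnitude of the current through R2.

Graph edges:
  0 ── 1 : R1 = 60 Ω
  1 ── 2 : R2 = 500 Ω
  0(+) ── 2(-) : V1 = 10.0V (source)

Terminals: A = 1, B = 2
Nodal analysis, taking node 2 as the 0 V reference.
Source V1 fixes V_0 = 10 V.
KCL at each unknown node (sum of currents leaving = 0; resistances in Ω):
  Node 1: (V_1 - 10)/60 + (V_1 - 0)/500 = 0
Collecting terms: 0.01867 × V_1 = 0.1667  =>  V_1 = 8.929 V
I_R2 = (V_1 - V_2)/R2 = (8.929 - 0)/500 = 0.01786 A
|I_R2| = 0.01786 A

Final answer: |I_R2| = 0.01786 A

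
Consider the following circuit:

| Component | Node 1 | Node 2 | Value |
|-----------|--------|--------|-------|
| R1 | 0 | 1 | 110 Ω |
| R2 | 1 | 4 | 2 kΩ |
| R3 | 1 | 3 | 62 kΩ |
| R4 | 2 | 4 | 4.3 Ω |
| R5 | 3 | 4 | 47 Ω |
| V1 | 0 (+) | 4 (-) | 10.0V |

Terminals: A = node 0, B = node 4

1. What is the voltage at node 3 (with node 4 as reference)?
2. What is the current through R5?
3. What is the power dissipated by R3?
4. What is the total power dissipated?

Nodal analysis, taking node 4 as the 0 V reference.
Source V1 fixes V_0 = 10 V.
KCL at each unknown node (sum of currents leaving = 0; resistances in Ω):
  Node 1: (V_1 - 10)/110 + (V_1 - 0)/2000 + (V_1 - V_3)/62000 = 0
  Node 2: (V_2 - 0)/4.3 = 0
  Node 3: (V_3 - V_1)/62000 + (V_3 - 0)/47 = 0
Collecting terms (coefficients in siemens):
  0.009607·V_1 - 0.00001613·V_3 = 0.09091
  0.2326·V_2 = 0
  0.02129·V_3 - 0.00001613·V_1 = 0
Solving these 3 simultaneous equations (Gaussian elimination) gives:
  V_1 = 9.463 V, V_2 = 0 V, V_3 = 0.007168 V
Part 1:
  Read off the nodal solution: V_3 = 0.007168 V
Part 2:
  I_R5 = (V_3 - V_4)/R5 = (0.007168 - 0)/47 = 0.0001525 A
  Magnitude: I_R5 = 0.0001525 A
Part 3:
  I_R3 = (V_1 - V_3)/R3 = (9.463 - 0.007168)/62000 = 0.0001525 A
  P_R3 = I_R3² × R3 = (0.0001525)² × 62000 = 0.001442 W
Part 4:
  Power in each resistor, P = (ΔV)²/R:
    P_R1 = (10 - 9.463)²/110 = 0.002624 W
    P_R2 = (9.463 - 0)²/2000 = 0.04477 W
    P_R3 = (9.463 - 0.007168)²/62000 = 0.001442 W
    P_R4 = (0 - 0)²/4.3 = 0 W
    P_R5 = (0.007168 - 0)²/47 = 0.000001093 W
  P_total = P_R1 + P_R2 + P_R3 + P_R4 + P_R5 = 0.04884 W

Final answers:
1. V_3 = 0.007168 V
2. I_R5 = 0.0001525 A
3. P_R3 = 0.001442 W
4. P_total = 0.04884 W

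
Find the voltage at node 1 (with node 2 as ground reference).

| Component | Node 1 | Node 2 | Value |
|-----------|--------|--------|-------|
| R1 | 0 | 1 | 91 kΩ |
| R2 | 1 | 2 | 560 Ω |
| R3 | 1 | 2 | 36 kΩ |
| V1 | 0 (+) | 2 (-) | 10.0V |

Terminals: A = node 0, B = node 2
Nodal analysis, taking node 2 as the 0 V reference.
Source V1 fixes V_0 = 10 V.
KCL at each unknown node (sum of currents leaving = 0; resistances in Ω):
  Node 1: (V_1 - 10)/91000 + (V_1 - 0)/560 + (V_1 - 0)/36000 = 0
Collecting terms: 0.001824 × V_1 = 0.0001099  =>  V_1 = 0.06023 V
The requested potential is V_1 = 0.06023 V.

Final answer: V_1 = 0.06023 V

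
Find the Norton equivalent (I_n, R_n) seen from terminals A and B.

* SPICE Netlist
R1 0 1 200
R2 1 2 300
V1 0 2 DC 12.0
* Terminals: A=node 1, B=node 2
Find the Thévenin equivalent first; then I_n = V_th/R_th and R_n = R_th.
Step 1 — V_th is the open-circuit voltage V_A - V_B (nothing connected across the terminals).
Nodal analysis, taking node 2 as the 0 V reference.
Source V1 fixes V_0 = 12 V.
KCL at each unknown node (sum of currents leaving = 0; resistances in Ω):
  Node 1: (V_1 - 12)/200 + (V_1 - 0)/300 = 0
Collecting terms: 0.008333 × V_1 = 0.06  =>  V_1 = 7.2 V
V_th = V_1 - V_2 = 7.2 - 0 = 7.2 V
Step 2 — R_th: zero the source — replace V1 by a short circuit (node 2 merges into node 0) — and find the resistance seen between A (node 1) and B (node 0).
Reduce the network between node 1 (A) and node 0 (B) by series/parallel combination:
  Rp1 = R1 ‖ R2 (parallel, both between nodes 0 and 1) = 1/(1/200 + 1/300) = 120 Ω
R_th = 120 Ω
I_n = V_th/R_th = 7.2/120 = 0.06 A, and R_n = R_th = 120 Ω

Final answer: I_n = 0.06 A, R_n = 120 Ω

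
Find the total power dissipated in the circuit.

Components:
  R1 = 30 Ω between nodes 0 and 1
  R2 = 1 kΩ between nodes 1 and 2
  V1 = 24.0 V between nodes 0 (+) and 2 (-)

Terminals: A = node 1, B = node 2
Nodal analysis, taking node 2 as the 0 V reference.
Source V1 fixes V_0 = 24 V.
KCL at each unknown node (sum of currents leaving = 0; resistances in Ω):
  Node 1: (V_1 - 24)/30 + (V_1 - 0)/1000 = 0
Collecting terms: 0.03433 × V_1 = 0.8  =>  V_1 = 23.3 V
Power in each resistor, P = (ΔV)²/R:
  P_R1 = (24 - 23.3)²/30 = 0.01629 W
  P_R2 = (23.3 - 0)²/1000 = 0.5429 W
P_total = P_R1 + P_R2 = 0.5592 W

Final answer: 0.5592 W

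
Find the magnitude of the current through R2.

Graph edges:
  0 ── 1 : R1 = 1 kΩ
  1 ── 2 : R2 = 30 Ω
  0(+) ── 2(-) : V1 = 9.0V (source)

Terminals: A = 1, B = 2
Nodal analysis, taking node 2 as the 0 V reference.
Source V1 fixes V_0 = 9 V.
KCL at each unknown node (sum of currents leaving = 0; resistances in Ω):
  Node 1: (V_1 - 9)/1000 + (V_1 - 0)/30 = 0
Collecting terms: 0.03433 × V_1 = 0.009  =>  V_1 = 0.2621 V
I_R2 = (V_1 - V_2)/R2 = (0.2621 - 0)/30 = 0.008738 A
|I_R2| = 0.008738 A

Final answer: |I_R2| = 0.008738 A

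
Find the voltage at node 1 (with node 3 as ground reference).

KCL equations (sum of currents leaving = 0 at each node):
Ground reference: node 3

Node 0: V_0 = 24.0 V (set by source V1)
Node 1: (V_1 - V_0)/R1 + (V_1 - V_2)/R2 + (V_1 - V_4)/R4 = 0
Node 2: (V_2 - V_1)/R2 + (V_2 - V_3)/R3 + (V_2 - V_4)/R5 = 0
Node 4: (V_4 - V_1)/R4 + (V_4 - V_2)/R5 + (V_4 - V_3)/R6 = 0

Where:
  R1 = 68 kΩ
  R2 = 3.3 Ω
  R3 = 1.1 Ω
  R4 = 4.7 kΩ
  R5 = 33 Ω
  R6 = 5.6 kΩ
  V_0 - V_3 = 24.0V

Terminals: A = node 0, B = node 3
Nodal analysis, taking node 3 as the 0 V reference.
Source V1 fixes V_0 = 24 V.
KCL at each unknown node (sum of currents leaving = 0; resistances in Ω):
  Node 1: (V_1 - 24)/68000 + (V_1 - V_2)/3.3 + (V_1 - V_4)/4700 = 0
  Node 2: (V_2 - V_1)/3.3 + (V_2 - 0)/1.1 + (V_2 - V_4)/33 = 0
  Node 4: (V_4 - V_1)/4700 + (V_4 - V_2)/33 + (V_4 - 0)/5600 = 0
Collecting terms (coefficients in siemens):
  0.3033·V_1 - 0.303·V_2 - 0.0002128·V_4 = 0.0003529
  1.242·V_2 - 0.303·V_1 - 0.0303·V_4 = 0
  0.03069·V_4 - 0.0002128·V_1 - 0.0303·V_2 = 0
Solving these 3 simultaneous equations (Gaussian elimination) gives:
  V_1 = 0.001552 V, V_2 = 0.0003881 V, V_4 = 0.0003939 V
The requested potential is V_1 = 0.001552 V.

Final answer: V_1 = 0.001552 V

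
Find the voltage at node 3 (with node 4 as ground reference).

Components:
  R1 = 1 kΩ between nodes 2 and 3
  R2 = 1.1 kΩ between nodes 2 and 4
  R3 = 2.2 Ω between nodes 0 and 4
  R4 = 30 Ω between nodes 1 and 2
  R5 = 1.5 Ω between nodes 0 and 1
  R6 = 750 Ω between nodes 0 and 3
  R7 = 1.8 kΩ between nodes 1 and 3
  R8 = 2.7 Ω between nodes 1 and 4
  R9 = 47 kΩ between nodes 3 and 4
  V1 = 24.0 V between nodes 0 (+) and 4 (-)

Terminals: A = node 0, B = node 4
Nodal analysis, taking node 4 as the 0 V reference.
Source V1 fixes V_0 = 24 V.
KCL at each unknown node (sum of currents leaving = 0; resistances in Ω):
  Node 1: (V_1 - V_2)/30 + (V_1 - 24)/1.5 + (V_1 - V_3)/1800 + (V_1 - 0)/2.7 = 0
  Node 2: (V_2 - V_3)/1000 + (V_2 - 0)/1100 + (V_2 - V_1)/30 = 0
  Node 3: (V_3 - V_2)/1000 + (V_3 - 24)/750 + (V_3 - V_1)/1800 + (V_3 - 0)/47000 = 0
Collecting terms (coefficients in siemens):
  1.071·V_1 - 0.03333·V_2 - 0.0005556·V_3 = 16
  0.03524·V_2 - 0.03333·V_1 - 0.001·V_3 = 0
  0.00291·V_3 - 0.0005556·V_1 - 0.001·V_2 = 0.032
Solving these 3 simultaneous equations (Gaussian elimination) gives:
  V_1 = 15.42 V, V_2 = 15.13 V, V_3 = 19.14 V
The requested potential is V_3 = 19.14 V.

Final answer: V_3 = 19.14 V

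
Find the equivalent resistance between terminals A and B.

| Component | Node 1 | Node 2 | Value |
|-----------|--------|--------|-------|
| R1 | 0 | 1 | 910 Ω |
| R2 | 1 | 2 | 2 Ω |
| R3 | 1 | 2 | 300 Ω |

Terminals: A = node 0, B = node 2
Reduce the network between node 0 (A) and node 2 (B) by series/parallel combination:
  Rp1 = R2 ‖ R3 (parallel, both between nodes 1 and 2) = 1/(1/2 + 1/300) = 1.987 Ω
  Rs1 = R1 + Rp1 (series, joined only at node 1) = 910 + 1.987 = 912 Ω
R_eq = 912 Ω

Final answer: 912 Ω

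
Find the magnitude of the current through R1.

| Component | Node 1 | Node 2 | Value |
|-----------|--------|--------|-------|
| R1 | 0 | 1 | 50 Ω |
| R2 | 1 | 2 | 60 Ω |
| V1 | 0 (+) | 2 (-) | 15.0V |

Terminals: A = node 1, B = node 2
Nodal analysis, taking node 2 as the 0 V reference.
Source V1 fixes V_0 = 15 V.
KCL at each unknown node (sum of currents leaving = 0; resistances in Ω):
  Node 1: (V_1 - 15)/50 + (V_1 - 0)/60 = 0
Collecting terms: 0.03667 × V_1 = 0.3  =>  V_1 = 8.182 V
I_R1 = (V_0 - V_1)/R1 = (15 - 8.182)/50 = 0.1364 A
|I_R1| = 0.1364 A

Final answer: |I_R1| = 0.1364 A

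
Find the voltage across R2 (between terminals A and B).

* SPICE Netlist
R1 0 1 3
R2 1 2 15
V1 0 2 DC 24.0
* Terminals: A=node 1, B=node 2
R1 and R2 are in series across V1 (node 0 → node 1 → node 2), and the output A–B is taken across R2, so this is a voltage divider.
Series current: I = V1/(R1 + R2) = 24/(3 + 15) = 24/18 = 1.333 A
V_R2 = I × R2 = V1 × R2/(R1 + R2) = 24 × 15/18 = 20 V

Final answer: 20 V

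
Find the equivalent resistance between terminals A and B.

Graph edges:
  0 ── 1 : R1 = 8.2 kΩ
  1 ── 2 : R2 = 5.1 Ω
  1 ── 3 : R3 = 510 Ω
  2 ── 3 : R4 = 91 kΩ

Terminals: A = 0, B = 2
Reduce the network between node 0 (A) and node 2 (B) by series/parallel combination:
  Rs1 = R3 + R4 (series, joined only at node 3) = 510 + 91000 = 91510 Ω
  Rp1 = R2 ‖ Rs1 (parallel, both between nodes 1 and 2) = 1/(1/5.1 + 1/91510) = 5.1 Ω
  Rs2 = R1 + Rp1 (series, joined only at node 1) = 8200 + 5.1 = 8205 Ω
R_eq = 8.205 kΩ

Final answer: 8.205 kΩ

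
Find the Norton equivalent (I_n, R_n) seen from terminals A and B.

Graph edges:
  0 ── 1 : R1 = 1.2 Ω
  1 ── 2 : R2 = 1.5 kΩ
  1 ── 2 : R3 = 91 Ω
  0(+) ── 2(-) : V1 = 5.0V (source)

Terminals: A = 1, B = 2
Find the Thévenin equivalent first; then I_n = V_th/R_th and R_n = R_th.
Step 1 — V_th is the open-circuit voltage V_A - V_B (nothing connected across the terminals).
Nodal analysis, taking node 2 as the 0 V reference.
Source V1 fixes V_0 = 5 V.
KCL at each unknown node (sum of currents leaving = 0; resistances in Ω):
  Node 1: (V_1 - 5)/1.2 + (V_1 - 0)/1500 + (V_1 - 0)/91 = 0
Collecting terms: 0.845 × V_1 = 4.167  =>  V_1 = 4.931 V
V_th = V_1 - V_2 = 4.931 - 0 = 4.931 V
Step 2 — R_th: zero the source — replace V1 by a short circuit (node 2 merges into node 0) — and find the resistance seen between A (node 1) and B (node 0).
Reduce the network between node 1 (A) and node 0 (B) by series/parallel combination:
  Rp1 = R1 ‖ R2 ‖ R3 (parallel, all between nodes 0 and 1) = 1/(1/1.2 + 1/1500 + 1/91) = 1.183 Ω
R_th = 1.183 Ω
I_n = V_th/R_th = 4.931/1.183 = 4.167 A, and R_n = R_th = 1.183 Ω

Final answer: I_n = 4.167 A, R_n = 1.183 Ω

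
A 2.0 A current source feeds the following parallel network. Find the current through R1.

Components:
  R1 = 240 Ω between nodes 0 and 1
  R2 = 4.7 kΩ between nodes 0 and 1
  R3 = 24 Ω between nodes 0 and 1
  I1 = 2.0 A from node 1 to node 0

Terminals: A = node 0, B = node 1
All resistors sit directly between nodes 0 and 1, so they are in parallel and share one voltage V; the full source current 2 A splits among them.
1/R_par = 1/240 + 1/4700 + 1/24 = 0.04605 S  =>  R_par = 21.72 Ω
V = I × R_par = 2 × 21.72 = 43.43 V
I_R1 = V/R1 = 43.43/240 = 0.181 A

Final answer: 0.181 A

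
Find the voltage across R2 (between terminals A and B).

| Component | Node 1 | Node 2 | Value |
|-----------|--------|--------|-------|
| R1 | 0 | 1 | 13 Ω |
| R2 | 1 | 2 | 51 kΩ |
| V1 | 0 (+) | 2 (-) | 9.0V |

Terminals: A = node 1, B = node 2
R1 and R2 are in series across V1 (node 0 → node 1 → node 2), and the output A–B is taken across R2, so this is a voltage divider.
Series current: I = V1/(R1 + R2) = 9/(13 + 51000) = 9/51010 = 0.0001764 A
V_R2 = I × R2 = V1 × R2/(R1 + R2) = 9 × 51000/51010 = 8.998 V

Final answer: 8.998 V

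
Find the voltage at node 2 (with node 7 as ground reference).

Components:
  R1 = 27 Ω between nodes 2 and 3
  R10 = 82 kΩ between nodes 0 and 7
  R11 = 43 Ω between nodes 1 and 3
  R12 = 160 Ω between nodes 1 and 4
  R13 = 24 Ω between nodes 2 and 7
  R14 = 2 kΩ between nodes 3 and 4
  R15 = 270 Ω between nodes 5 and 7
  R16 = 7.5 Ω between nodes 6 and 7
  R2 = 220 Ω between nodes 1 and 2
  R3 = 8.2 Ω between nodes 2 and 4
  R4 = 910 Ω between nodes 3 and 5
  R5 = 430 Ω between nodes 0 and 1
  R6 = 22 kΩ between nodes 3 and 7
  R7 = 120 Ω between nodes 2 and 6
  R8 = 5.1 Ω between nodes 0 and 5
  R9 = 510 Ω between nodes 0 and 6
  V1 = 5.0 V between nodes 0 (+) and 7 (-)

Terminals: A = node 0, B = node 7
Nodal analysis, taking node 7 as the 0 V reference.
Source V1 fixes V_0 = 5 V.
KCL at each unknown node (sum of currents leaving = 0; resistances in Ω):
  Node 1: (V_1 - V_2)/220 + (V_1 - 5)/430 + (V_1 - V_3)/43 + (V_1 - V_4)/160 = 0
  Node 2: (V_2 - V_3)/27 + (V_2 - V_1)/220 + (V_2 - V_4)/8.2 + (V_2 - V_6)/120 + (V_2 - 0)/24 = 0
  Node 3: (V_3 - V_2)/27 + (V_3 - V_5)/910 + (V_3 - 0)/22000 + (V_3 - V_1)/43 + (V_3 - V_4)/2000 = 0
  Node 4: (V_4 - V_2)/8.2 + (V_4 - V_1)/160 + (V_4 - V_3)/2000 = 0
  Node 5: (V_5 - V_3)/910 + (V_5 - 5)/5.1 + (V_5 - 0)/270 = 0
  Node 6: (V_6 - V_2)/120 + (V_6 - 5)/510 + (V_6 - 0)/7.5 = 0
Collecting terms (coefficients in siemens):
  0.03638·V_1 - 0.004545·V_2 - 0.02326·V_3 - 0.00625·V_4 = 0.01163
  0.2135·V_2 - 0.004545·V_1 - 0.03704·V_3 - 0.122·V_4 - 0.008333·V_6 = 0
  0.06194·V_3 - 0.02326·V_1 - 0.03704·V_2 - 0.0005·V_4 - 0.001099·V_5 = 0
  0.1287·V_4 - 0.00625·V_1 - 0.122·V_2 - 0.0005·V_3 = 0
  0.2009·V_5 - 0.001099·V_3 = 0.9804
  0.1436·V_6 - 0.008333·V_2 = 0.009804
Solving these 6 simultaneous equations (Gaussian elimination) gives:
  V_1 = 0.774 V, V_2 = 0.3053 V, V_3 = 0.5625 V, V_4 = 0.3291 V
  V_5 = 4.884 V, V_6 = 0.08598 V
The requested potential is V_2 = 0.3053 V.

Final answer: V_2 = 0.3053 V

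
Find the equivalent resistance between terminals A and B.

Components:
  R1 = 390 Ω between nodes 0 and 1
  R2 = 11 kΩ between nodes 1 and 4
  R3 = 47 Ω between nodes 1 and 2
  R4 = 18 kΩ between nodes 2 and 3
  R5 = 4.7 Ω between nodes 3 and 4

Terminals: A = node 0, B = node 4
Reduce the network between node 0 (A) and node 4 (B) by series/parallel combination:
  Rs1 = R3 + R4 (series, joined only at node 2) = 47 + 18000 = 18050 Ω
  Rs2 = R5 + Rs1 (series, joined only at node 3) = 4.7 + 18050 = 18050 Ω
  Rp1 = R2 ‖ Rs2 (parallel, both between nodes 1 and 4) = 1/(1/11000 + 1/18050) = 6835 Ω
  Rs3 = R1 + Rp1 (series, joined only at node 1) = 390 + 6835 = 7225 Ω
R_eq = 7.225 kΩ

Final answer: 7.225 kΩ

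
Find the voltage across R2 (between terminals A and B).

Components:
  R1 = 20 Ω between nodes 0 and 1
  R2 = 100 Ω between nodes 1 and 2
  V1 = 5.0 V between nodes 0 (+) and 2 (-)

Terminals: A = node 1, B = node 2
R1 and R2 are in series across V1 (node 0 → node 1 → node 2), and the output A–B is taken across R2, so this is a voltage divider.
Series current: I = V1/(R1 + R2) = 5/(20 + 100) = 5/120 = 0.04167 A
V_R2 = I × R2 = V1 × R2/(R1 + R2) = 5 × 100/120 = 4.167 V

Final answer: 4.167 V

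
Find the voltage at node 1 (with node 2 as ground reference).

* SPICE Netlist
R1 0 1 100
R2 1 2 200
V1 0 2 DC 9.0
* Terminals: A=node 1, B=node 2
Nodal analysis, taking node 2 as the 0 V reference.
Source V1 fixes V_0 = 9 V.
KCL at each unknown node (sum of currents leaving = 0; resistances in Ω):
  Node 1: (V_1 - 9)/100 + (V_1 - 0)/200 = 0
Collecting terms: 0.015 × V_1 = 0.09  =>  V_1 = 6 V
The requested potential is V_1 = 6 V.

Final answer: V_1 = 6 V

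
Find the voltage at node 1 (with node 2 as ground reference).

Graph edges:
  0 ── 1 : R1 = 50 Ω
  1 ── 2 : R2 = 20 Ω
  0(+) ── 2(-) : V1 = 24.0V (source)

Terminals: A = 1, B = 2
Nodal analysis, taking node 2 as the 0 V reference.
Source V1 fixes V_0 = 24 V.
KCL at each unknown node (sum of currents leaving = 0; resistances in Ω):
  Node 1: (V_1 - 24)/50 + (V_1 - 0)/20 = 0
Collecting terms: 0.07 × V_1 = 0.48  =>  V_1 = 6.857 V
The requested potential is V_1 = 6.857 V.

Final answer: V_1 = 6.857 V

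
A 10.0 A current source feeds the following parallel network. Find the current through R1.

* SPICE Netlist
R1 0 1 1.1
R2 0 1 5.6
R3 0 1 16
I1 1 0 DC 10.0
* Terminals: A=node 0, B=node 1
All resistors sit directly between nodes 0 and 1, so they are in parallel and share one voltage V; the full source current 10 A splits among them.
1/R_par = 1/1.1 + 1/5.6 + 1/16 = 1.15 S  =>  R_par = 0.8694 Ω
V = I × R_par = 10 × 0.8694 = 8.694 V
I_R1 = V/R1 = 8.694/1.1 = 7.904 A

Final answer: 7.904 A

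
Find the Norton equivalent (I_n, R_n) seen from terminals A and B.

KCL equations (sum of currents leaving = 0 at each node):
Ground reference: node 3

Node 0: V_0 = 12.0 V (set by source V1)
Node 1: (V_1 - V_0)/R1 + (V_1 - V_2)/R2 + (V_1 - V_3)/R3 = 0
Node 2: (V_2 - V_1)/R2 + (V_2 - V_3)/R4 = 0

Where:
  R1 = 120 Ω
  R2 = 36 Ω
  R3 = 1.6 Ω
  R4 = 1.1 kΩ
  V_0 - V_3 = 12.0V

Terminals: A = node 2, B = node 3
Find the Thévenin equivalent first; then I_n = V_th/R_th and R_n = R_th.
Step 1 — V_th is the open-circuit voltage V_A - V_B (nothing connected across the terminals).
Nodal analysis, taking node 3 as the 0 V reference.
Source V1 fixes V_0 = 12 V.
KCL at each unknown node (sum of currents leaving = 0; resistances in Ω):
  Node 1: (V_1 - 12)/120 + (V_1 - V_2)/36 + (V_1 - 0)/1.6 = 0
  Node 2: (V_2 - V_1)/36 + (V_2 - 0)/1100 = 0
Collecting terms (coefficients in siemens):
  0.6611·V_1 - 0.02778·V_2 = 0.1
  0.02869·V_2 - 0.02778·V_1 = 0
Determinant D = (0.6611)(0.02869) - (-0.02778)(-0.02778) = 0.01819
V_1 = [(0.1)(0.02869) - (-0.02778)(0)]/D = 0.1577 V
V_2 = [(0.6611)(0) - (0.1)(-0.02778)]/D = 0.1527 V
V_th = V_2 - V_3 = 0.1527 - 0 = 0.1527 V
Step 2 — R_th: zero the source — replace V1 by a short circuit (node 3 merges into node 0) — and find the resistance seen between A (node 2) and B (node 0).
Reduce the network between node 2 (A) and node 0 (B) by series/parallel combination:
  Rp1 = R1 ‖ R3 (parallel, both between nodes 0 and 1) = 1/(1/120 + 1/1.6) = 1.579 Ω
  Rs1 = R2 + Rp1 (series, joined only at node 1) = 36 + 1.579 = 37.58 Ω
  Rp2 = R4 ‖ Rs1 (parallel, both between nodes 0 and 2) = 1/(1/1100 + 1/37.58) = 36.34 Ω
R_th = 36.34 Ω
I_n = V_th/R_th = 0.1527/36.34 = 0.004202 A, and R_n = R_th = 36.34 Ω

Final answer: I_n = 0.004202 A, R_n = 36.34 Ω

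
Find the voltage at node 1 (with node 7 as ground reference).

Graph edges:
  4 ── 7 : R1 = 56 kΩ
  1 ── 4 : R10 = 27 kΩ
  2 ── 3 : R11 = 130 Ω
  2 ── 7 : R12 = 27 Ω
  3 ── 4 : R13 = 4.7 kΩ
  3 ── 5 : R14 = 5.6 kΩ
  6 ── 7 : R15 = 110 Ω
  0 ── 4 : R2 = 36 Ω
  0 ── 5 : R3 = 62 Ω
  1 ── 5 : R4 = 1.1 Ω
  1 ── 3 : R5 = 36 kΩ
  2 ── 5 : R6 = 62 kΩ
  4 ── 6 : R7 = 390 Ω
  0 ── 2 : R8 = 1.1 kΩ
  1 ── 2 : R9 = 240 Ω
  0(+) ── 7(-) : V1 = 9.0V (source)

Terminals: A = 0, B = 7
Nodal analysis, taking node 7 as the 0 V reference.
Source V1 fixes V_0 = 9 V.
KCL at each unknown node (sum of currents leaving = 0; resistances in Ω):
  Node 1: (V_1 - V_5)/1.1 + (V_1 - V_3)/36000 + (V_1 - V_2)/240 + (V_1 - V_4)/27000 = 0
  Node 2: (V_2 - V_5)/62000 + (V_2 - 9)/1100 + (V_2 - V_1)/240 + (V_2 - V_3)/130 + (V_2 - 0)/27 = 0
  Node 3: (V_3 - V_1)/36000 + (V_3 - V_2)/130 + (V_3 - V_4)/4700 + (V_3 - V_5)/5600 = 0
  Node 4: (V_4 - 0)/56000 + (V_4 - 9)/36 + (V_4 - V_6)/390 + (V_4 - V_1)/27000 + (V_4 - V_3)/4700 = 0
  Node 5: (V_5 - 9)/62 + (V_5 - V_1)/1.1 + (V_5 - V_2)/62000 + (V_5 - V_3)/5600 = 0
  Node 6: (V_6 - V_4)/390 + (V_6 - 0)/110 = 0
Collecting terms (coefficients in siemens):
  0.9133·V_1 - 0.004167·V_2 - 0.00002778·V_3 - 0.00003704·V_4 - 0.9091·V_5 = 0
  0.04982·V_2 - 0.004167·V_1 - 0.007692·V_3 - 0.00001613·V_5 = 0.008182
  0.008111·V_3 - 0.00002778·V_1 - 0.007692·V_2 - 0.0002128·V_4 - 0.0001786·V_5 = 0
  0.03061·V_4 - 0.00003704·V_1 - 0.0002128·V_3 - 0.002564·V_6 = 0.25
  0.9254·V_5 - 0.9091·V_1 - 0.00001613·V_2 - 0.0001786·V_3 = 0.1452
  0.01166·V_6 - 0.002564·V_4 = 0
Solving these 6 simultaneous equations (Gaussian elimination) gives:
  V_1 = 7.267 V, V_2 = 0.9803 V, V_3 = 1.334 V, V_4 = 8.339 V
  V_5 = 7.296 V, V_6 = 1.835 V
The requested potential is V_1 = 7.267 V.

Final answer: V_1 = 7.267 V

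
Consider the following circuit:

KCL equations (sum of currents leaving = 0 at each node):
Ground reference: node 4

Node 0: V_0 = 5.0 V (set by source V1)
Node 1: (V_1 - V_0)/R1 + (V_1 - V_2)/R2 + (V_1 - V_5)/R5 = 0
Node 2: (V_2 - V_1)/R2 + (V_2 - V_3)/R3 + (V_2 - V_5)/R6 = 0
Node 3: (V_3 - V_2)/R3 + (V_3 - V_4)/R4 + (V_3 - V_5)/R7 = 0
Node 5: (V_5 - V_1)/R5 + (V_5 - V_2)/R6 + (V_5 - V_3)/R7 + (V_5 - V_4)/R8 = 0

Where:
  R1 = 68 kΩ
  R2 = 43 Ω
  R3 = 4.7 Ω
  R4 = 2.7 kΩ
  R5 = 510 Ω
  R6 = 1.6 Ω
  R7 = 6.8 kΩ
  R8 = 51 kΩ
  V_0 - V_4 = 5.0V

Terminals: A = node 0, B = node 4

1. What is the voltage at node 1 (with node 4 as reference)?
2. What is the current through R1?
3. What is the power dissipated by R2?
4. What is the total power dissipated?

Nodal analysis, taking node 4 as the 0 V reference.
Source V1 fixes V_0 = 5 V.
KCL at each unknown node (sum of currents leaving = 0; resistances in Ω):
  Node 1: (V_1 - 5)/68000 + (V_1 - V_2)/43 + (V_1 - V_5)/510 = 0
  Node 2: (V_2 - V_1)/43 + (V_2 - V_3)/4.7 + (V_2 - V_5)/1.6 = 0
  Node 3: (V_3 - V_2)/4.7 + (V_3 - 0)/2700 + (V_3 - V_5)/6800 = 0
  Node 5: (V_5 - V_1)/510 + (V_5 - V_2)/1.6 + (V_5 - V_3)/6800 + (V_5 - 0)/51000 = 0
Collecting terms (coefficients in siemens):
  0.02523·V_1 - 0.02326·V_2 - 0.001961·V_5 = 0.00007353
  0.861·V_2 - 0.02326·V_1 - 0.2128·V_3 - 0.625·V_5 = 0
  0.2133·V_3 - 0.2128·V_2 - 0.0001471·V_5 = 0
  0.6271·V_5 - 0.001961·V_1 - 0.625·V_2 - 0.0001471·V_3 = 0
Solving these 4 simultaneous equations (Gaussian elimination) gives:
  V_1 = 0.1847 V, V_2 = 0.1819 V, V_3 = 0.1816 V, V_5 = 0.1819 V
Part 1:
  Read off the nodal solution: V_1 = 0.1847 V
Part 2:
  I_R1 = (V_0 - V_1)/R1 = (5 - 0.1847)/68000 = 0.00007081 A
  Magnitude: I_R1 = 0.00007081 A
Part 3:
  I_R2 = (V_1 - V_2)/R2 = (0.1847 - 0.1819)/43 = 0.00006531 A
  P_R2 = I_R2² × R2 = (0.00006531)² × 43 = 0.0000001834 W
Part 4:
  Power in each resistor, P = (ΔV)²/R:
    P_R1 = (5 - 0.1847)²/68000 = 0.000341 W
    P_R2 = (0.1847 - 0.1819)²/43 = 0.0000001834 W
    P_R3 = (0.1819 - 0.1816)²/4.7 = 0.00000002122 W
    P_R4 = (0.1816 - 0)²/2700 = 0.00001221 W
    P_R5 = (0.1847 - 0.1819)²/510 = 0.00000001543 W
    P_R6 = (0.1819 - 0.1819)²/1.6 = 0.000000000005701 W
    P_R7 = (0.1816 - 0.1819)²/6800 = 0.00000000001495 W
    P_R8 = (0 - 0.1819)²/51000 = 0.0000006487 W
  P_total = P_R1 + P_R2 + P_R3 + P_R4 + P_R5 + P_R6 + P_R7 + P_R8 = 0.0003541 W

Final answers:
1. V_1 = 0.1847 V
2. I_R1 = 7.081e-05 A
3. P_R2 = 1.834e-07 W
4. P_total = 0.0003541 W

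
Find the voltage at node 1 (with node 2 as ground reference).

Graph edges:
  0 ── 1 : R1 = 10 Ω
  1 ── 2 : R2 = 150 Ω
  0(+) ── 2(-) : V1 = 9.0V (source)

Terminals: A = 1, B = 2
Nodal analysis, taking node 2 as the 0 V reference.
Source V1 fixes V_0 = 9 V.
KCL at each unknown node (sum of currents leaving = 0; resistances in Ω):
  Node 1: (V_1 - 9)/10 + (V_1 - 0)/150 = 0
Collecting terms: 0.1067 × V_1 = 0.9  =>  V_1 = 8.438 V
The requested potential is V_1 = 8.438 V.

Final answer: V_1 = 8.438 V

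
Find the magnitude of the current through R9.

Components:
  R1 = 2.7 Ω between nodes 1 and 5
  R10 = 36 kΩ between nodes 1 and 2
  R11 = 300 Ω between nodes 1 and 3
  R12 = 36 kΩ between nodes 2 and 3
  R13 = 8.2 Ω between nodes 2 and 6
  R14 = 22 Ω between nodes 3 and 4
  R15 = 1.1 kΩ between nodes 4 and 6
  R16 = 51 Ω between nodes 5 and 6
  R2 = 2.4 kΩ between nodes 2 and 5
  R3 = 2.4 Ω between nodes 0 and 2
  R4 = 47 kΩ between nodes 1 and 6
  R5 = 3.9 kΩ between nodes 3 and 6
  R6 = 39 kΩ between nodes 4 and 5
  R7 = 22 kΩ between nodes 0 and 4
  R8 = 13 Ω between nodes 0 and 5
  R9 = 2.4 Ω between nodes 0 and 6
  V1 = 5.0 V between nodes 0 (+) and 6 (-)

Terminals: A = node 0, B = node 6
Nodal analysis, taking node 6 as the 0 V reference.
Source V1 fixes V_0 = 5 V.
KCL at each unknown node (sum of currents leaving = 0; resistances in Ω):
  Node 1: (V_1 - V_5)/2.7 + (V_1 - 0)/47000 + (V_1 - V_2)/36000 + (V_1 - V_3)/300 = 0
  Node 2: (V_2 - V_5)/2400 + (V_2 - 5)/2.4 + (V_2 - V_1)/36000 + (V_2 - V_3)/36000 + (V_2 - 0)/8.2 = 0
  Node 3: (V_3 - 0)/3900 + (V_3 - V_1)/300 + (V_3 - V_2)/36000 + (V_3 - V_4)/22 = 0
  Node 4: (V_4 - V_5)/39000 + (V_4 - 5)/22000 + (V_4 - V_3)/22 + (V_4 - 0)/1100 = 0
  Node 5: (V_5 - V_1)/2.7 + (V_5 - V_2)/2400 + (V_5 - V_4)/39000 + (V_5 - 5)/13 + (V_5 - 0)/51 = 0
Collecting terms (coefficients in siemens):
  0.3738·V_1 - 0.00002778·V_2 - 0.003333·V_3 - 0.3704·V_5 = 0
  0.5391·V_2 - 0.00002778·V_1 - 0.00002778·V_3 - 0.0004167·V_5 = 2.083
  0.04907·V_3 - 0.003333·V_1 - 0.00002778·V_2 - 0.04545·V_4 = 0
  0.04643·V_4 - 0.04545·V_3 - 0.00002564·V_5 = 0.0002273
  0.4673·V_5 - 0.3704·V_1 - 0.0004167·V_2 - 0.00002564·V_4 = 0.3846
Solving these 5 simultaneous equations (Gaussian elimination) gives:
  V_1 = 3.94 V, V_2 = 3.868 V, V_3 = 2.963 V, V_4 = 2.908 V
  V_5 = 3.949 V
I_R9 = (V_0 - V_6)/R9 = (5 - 0)/2.4 = 2.083 A
|I_R9| = 2.083 A

Final answer: |I_R9| = 2.083 A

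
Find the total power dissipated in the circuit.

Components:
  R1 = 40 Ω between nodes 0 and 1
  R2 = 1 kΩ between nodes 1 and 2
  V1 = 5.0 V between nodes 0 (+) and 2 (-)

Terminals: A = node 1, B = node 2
Nodal analysis, taking node 2 as the 0 V reference.
Source V1 fixes V_0 = 5 V.
KCL at each unknown node (sum of currents leaving = 0; resistances in Ω):
  Node 1: (V_1 - 5)/40 + (V_1 - 0)/1000 = 0
Collecting terms: 0.026 × V_1 = 0.125  =>  V_1 = 4.808 V
Power in each resistor, P = (ΔV)²/R:
  P_R1 = (5 - 4.808)²/40 = 0.0009246 W
  P_R2 = (4.808 - 0)²/1000 = 0.02311 W
P_total = P_R1 + P_R2 = 0.02404 W

Final answer: 0.02404 W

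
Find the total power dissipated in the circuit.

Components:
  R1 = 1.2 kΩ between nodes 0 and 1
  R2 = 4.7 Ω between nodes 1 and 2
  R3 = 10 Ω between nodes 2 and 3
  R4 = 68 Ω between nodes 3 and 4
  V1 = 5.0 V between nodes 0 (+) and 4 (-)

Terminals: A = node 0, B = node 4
Nodal analysis, taking node 4 as the 0 V reference.
Source V1 fixes V_0 = 5 V.
KCL at each unknown node (sum of currents leaving = 0; resistances in Ω):
  Node 1: (V_1 - 5)/1200 + (V_1 - V_2)/4.7 = 0
  Node 2: (V_2 - V_1)/4.7 + (V_2 - V_3)/10 = 0
  Node 3: (V_3 - V_2)/10 + (V_3 - 0)/68 = 0
Collecting terms (coefficients in siemens):
  0.2136·V_1 - 0.2128·V_2 = 0.004167
  0.3128·V_2 - 0.2128·V_1 - 0.1·V_3 = 0
  0.1147·V_3 - 0.1·V_2 = 0
Solving these 3 simultaneous equations (Gaussian elimination) gives:
  V_1 = 0.3224 V, V_2 = 0.304 V, V_3 = 0.2651 V
Power in each resistor, P = (ΔV)²/R:
  P_R1 = (5 - 0.3224)²/1200 = 0.01823 W
  P_R2 = (0.3224 - 0.304)²/4.7 = 0.00007141 W
  P_R3 = (0.304 - 0.2651)²/10 = 0.0001519 W
  P_R4 = (0.2651 - 0)²/68 = 0.001033 W
P_total = P_R1 + P_R2 + P_R3 + P_R4 = 0.01949 W

Final answer: 0.01949 W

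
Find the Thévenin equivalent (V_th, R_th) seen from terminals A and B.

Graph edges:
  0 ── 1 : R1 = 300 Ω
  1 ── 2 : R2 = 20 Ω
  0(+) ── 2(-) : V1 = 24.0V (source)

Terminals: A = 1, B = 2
Step 1 — V_th is the open-circuit voltage V_A - V_B (nothing connected across the terminals).
Nodal analysis, taking node 2 as the 0 V reference.
Source V1 fixes V_0 = 24 V.
KCL at each unknown node (sum of currents leaving = 0; resistances in Ω):
  Node 1: (V_1 - 24)/300 + (V_1 - 0)/20 = 0
Collecting terms: 0.05333 × V_1 = 0.08  =>  V_1 = 1.5 V
V_th = V_1 - V_2 = 1.5 - 0 = 1.5 V
Step 2 — R_th: zero the source — replace V1 by a short circuit (node 2 merges into node 0) — and find the resistance seen between A (node 1) and B (node 0).
Reduce the network between node 1 (A) and node 0 (B) by series/parallel combination:
  Rp1 = R1 ‖ R2 (parallel, both between nodes 0 and 1) = 1/(1/300 + 1/20) = 18.75 Ω
R_th = 18.75 Ω

Final answer: V_th = 1.5 V, R_th = 18.75 Ω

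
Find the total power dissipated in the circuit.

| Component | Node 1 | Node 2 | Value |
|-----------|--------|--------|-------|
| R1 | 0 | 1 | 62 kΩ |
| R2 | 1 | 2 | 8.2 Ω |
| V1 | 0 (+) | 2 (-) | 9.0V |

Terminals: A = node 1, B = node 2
Nodal analysis, taking node 2 as the 0 V reference.
Source V1 fixes V_0 = 9 V.
KCL at each unknown node (sum of currents leaving = 0; resistances in Ω):
  Node 1: (V_1 - 9)/62000 + (V_1 - 0)/8.2 = 0
Collecting terms: 0.122 × V_1 = 0.0001452  =>  V_1 = 0.00119 V
Power in each resistor, P = (ΔV)²/R:
  P_R1 = (9 - 0.00119)²/62000 = 0.001306 W
  P_R2 = (0.00119 - 0)²/8.2 = 0.0000001727 W
P_total = P_R1 + P_R2 = 0.001306 W

Final answer: 0.001306 W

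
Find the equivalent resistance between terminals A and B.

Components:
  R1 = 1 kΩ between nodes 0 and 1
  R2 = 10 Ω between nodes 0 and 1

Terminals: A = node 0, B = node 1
Reduce the network between node 0 (A) and node 1 (B) by series/parallel combination:
  Rp1 = R1 ‖ R2 (parallel, both between nodes 0 and 1) = 1/(1/1000 + 1/10) = 9.901 Ω
R_eq = 9.901 Ω

Final answer: 9.901 Ω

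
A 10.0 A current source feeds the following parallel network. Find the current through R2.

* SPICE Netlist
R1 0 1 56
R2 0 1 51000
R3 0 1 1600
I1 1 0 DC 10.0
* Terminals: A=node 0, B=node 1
All resistors sit directly between nodes 0 and 1, so they are in parallel and share one voltage V; the full source current 10 A splits among them.
1/R_par = 1/56 + 1/51000 + 1/1600 = 0.0185 S  =>  R_par = 54.05 Ω
V = I × R_par = 10 × 54.05 = 540.5 V
I_R2 = V/R2 = 540.5/51000 = 0.0106 A

Final answer: 0.0106 A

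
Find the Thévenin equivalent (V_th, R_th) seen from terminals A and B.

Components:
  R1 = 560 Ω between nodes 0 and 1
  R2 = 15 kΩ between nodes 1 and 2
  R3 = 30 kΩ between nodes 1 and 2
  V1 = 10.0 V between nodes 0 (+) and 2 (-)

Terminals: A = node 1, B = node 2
Step 1 — V_th is the open-circuit voltage V_A - V_B (nothing connected across the terminals).
Nodal analysis, taking node 2 as the 0 V reference.
Source V1 fixes V_0 = 10 V.
KCL at each unknown node (sum of currents leaving = 0; resistances in Ω):
  Node 1: (V_1 - 10)/560 + (V_1 - 0)/15000 + (V_1 - 0)/30000 = 0
Collecting terms: 0.001886 × V_1 = 0.01786  =>  V_1 = 9.47 V
V_th = V_1 - V_2 = 9.47 - 0 = 9.47 V
Step 2 — R_th: zero the source — replace V1 by a short circuit (node 2 merges into node 0) — and find the resistance seen between A (node 1) and B (node 0).
Reduce the network between node 1 (A) and node 0 (B) by series/parallel combination:
  Rp1 = R1 ‖ R2 ‖ R3 (parallel, all between nodes 0 and 1) = 1/(1/560 + 1/15000 + 1/30000) = 530.3 Ω
R_th = 530.3 Ω

Final answer: V_th = 9.47 V, R_th = 530.3 Ω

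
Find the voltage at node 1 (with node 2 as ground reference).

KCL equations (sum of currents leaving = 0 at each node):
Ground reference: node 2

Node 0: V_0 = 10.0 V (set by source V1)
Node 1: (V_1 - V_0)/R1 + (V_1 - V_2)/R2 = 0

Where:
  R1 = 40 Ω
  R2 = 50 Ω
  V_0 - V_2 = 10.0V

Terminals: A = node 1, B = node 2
Nodal analysis, taking node 2 as the 0 V reference.
Source V1 fixes V_0 = 10 V.
KCL at each unknown node (sum of currents leaving = 0; resistances in Ω):
  Node 1: (V_1 - 10)/40 + (V_1 - 0)/50 = 0
Collecting terms: 0.045 × V_1 = 0.25  =>  V_1 = 5.556 V
The requested potential is V_1 = 5.556 V.

Final answer: V_1 = 5.556 V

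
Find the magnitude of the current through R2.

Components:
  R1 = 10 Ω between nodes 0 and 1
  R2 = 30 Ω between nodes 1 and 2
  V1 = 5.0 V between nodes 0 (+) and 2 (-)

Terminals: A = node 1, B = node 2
Nodal analysis, taking node 2 as the 0 V reference.
Source V1 fixes V_0 = 5 V.
KCL at each unknown node (sum of currents leaving = 0; resistances in Ω):
  Node 1: (V_1 - 5)/10 + (V_1 - 0)/30 = 0
Collecting terms: 0.1333 × V_1 = 0.5  =>  V_1 = 3.75 V
I_R2 = (V_1 - V_2)/R2 = (3.75 - 0)/30 = 0.125 A
|I_R2| = 0.125 A

Final answer: |I_R2| = 0.125 A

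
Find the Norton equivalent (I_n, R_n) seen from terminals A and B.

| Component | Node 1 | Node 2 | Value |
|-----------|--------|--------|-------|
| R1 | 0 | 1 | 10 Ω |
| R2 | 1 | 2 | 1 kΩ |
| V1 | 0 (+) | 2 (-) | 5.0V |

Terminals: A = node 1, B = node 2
Find the Thévenin equivalent first; then I_n = V_th/R_th and R_n = R_th.
Step 1 — V_th is the open-circuit voltage V_A - V_B (nothing connected across the terminals).
Nodal analysis, taking node 2 as the 0 V reference.
Source V1 fixes V_0 = 5 V.
KCL at each unknown node (sum of currents leaving = 0; resistances in Ω):
  Node 1: (V_1 - 5)/10 + (V_1 - 0)/1000 = 0
Collecting terms: 0.101 × V_1 = 0.5  =>  V_1 = 4.95 V
V_th = V_1 - V_2 = 4.95 - 0 = 4.95 V
Step 2 — R_th: zero the source — replace V1 by a short circuit (node 2 merges into node 0) — and find the resistance seen between A (node 1) and B (node 0).
Reduce the network between node 1 (A) and node 0 (B) by series/parallel combination:
  Rp1 = R1 ‖ R2 (parallel, both between nodes 0 and 1) = 1/(1/10 + 1/1000) = 9.901 Ω
R_th = 9.901 Ω
I_n = V_th/R_th = 4.95/9.901 = 0.5 A, and R_n = R_th = 9.901 Ω

Final answer: I_n = 0.5 A, R_n = 9.901 Ω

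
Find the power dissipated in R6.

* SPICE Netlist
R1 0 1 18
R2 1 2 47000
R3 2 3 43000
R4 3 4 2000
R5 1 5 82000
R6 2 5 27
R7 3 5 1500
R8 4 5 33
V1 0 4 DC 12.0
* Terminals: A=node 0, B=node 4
Nodal analysis, taking node 4 as the 0 V reference.
Source V1 fixes V_0 = 12 V.
KCL at each unknown node (sum of currents leaving = 0; resistances in Ω):
  Node 1: (V_1 - 12)/18 + (V_1 - V_2)/47000 + (V_1 - V_5)/82000 = 0
  Node 2: (V_2 - V_1)/47000 + (V_2 - V_3)/43000 + (V_2 - V_5)/27 = 0
  Node 3: (V_3 - V_2)/43000 + (V_3 - 0)/2000 + (V_3 - V_5)/1500 = 0
  Node 5: (V_5 - V_1)/82000 + (V_5 - V_2)/27 + (V_5 - V_3)/1500 + (V_5 - 0)/33 = 0
Collecting terms (coefficients in siemens):
  0.05559·V_1 - 0.00002128·V_2 - 0.0000122·V_5 = 0.6667
  0.03708·V_2 - 0.00002128·V_1 - 0.00002326·V_3 - 0.03704·V_5 = 0
  0.00119·V_3 - 0.00002326·V_2 - 0.0006667·V_5 = 0
  0.06802·V_5 - 0.0000122·V_1 - 0.03704·V_2 - 0.0006667·V_3 = 0
Solving these 4 simultaneous equations (Gaussian elimination) gives:
  V_1 = 11.99 V, V_2 = 0.01997 V, V_3 = 0.00773 V, V_5 = 0.0131 V
I_R6 = (V_2 - V_5)/R6 = (0.01997 - 0.0131)/27 = 0.0002545 A
P_R6 = I_R6² × R6 = (0.0002545)² × 27 = 0.000001748 W

Final answer: 1.748e-06 W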